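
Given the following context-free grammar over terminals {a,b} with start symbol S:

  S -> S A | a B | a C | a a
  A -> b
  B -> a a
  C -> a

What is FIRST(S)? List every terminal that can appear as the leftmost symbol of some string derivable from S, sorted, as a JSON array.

FIRST sets, iterate to fixpoint:
[1]
  A via A→b: +{b}
  B via B→a a: +{a}
  C via C→a: +{a}
  S via S→a B: +{a}
  FIRST(S)={a}  FIRST(A)={b}  FIRST(B)={a}  FIRST(C)={a}
[2] (stable)
  FIRST(S)={a}  FIRST(A)={b}  FIRST(B)={a}  FIRST(C)={a}

FIRST(S) = ["a"]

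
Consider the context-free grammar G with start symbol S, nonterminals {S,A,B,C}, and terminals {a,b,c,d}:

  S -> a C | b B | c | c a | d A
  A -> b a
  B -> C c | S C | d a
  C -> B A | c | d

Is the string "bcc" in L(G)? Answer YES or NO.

Convert to CNF:
  S -> T0 B | T1 C | T2 T1 | T3 A | c
  A -> T0 T1
  B -> C T2 | S C | T3 T1
  C -> B A | c | d
  T0 -> b
  T1 -> a
  T2 -> c
  T3 -> d

Fill CYK table bottom-up:
  T[0,0] 'b' = {T0}  orig:{}
  T[1,1] 'c' = {C,S,T2}  orig:{C,S}
  T[2,2] 'c' = {C,S,T2}  orig:{C,S}
  T[0,1] 'bc' = ∅
  T[1,2] 'cc' = {B}
  T[0,2] 'bcc' = {S}

S ∈ T[0,2] ⇒ YES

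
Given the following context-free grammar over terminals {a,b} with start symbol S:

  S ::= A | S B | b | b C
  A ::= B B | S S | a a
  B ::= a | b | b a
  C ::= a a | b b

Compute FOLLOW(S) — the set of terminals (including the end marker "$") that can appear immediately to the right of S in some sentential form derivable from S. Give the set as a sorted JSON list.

Compute FIRST by fixpoint:
[1]
  A via A→a a: +{a}
  B via B→a: +{a}
  B via B→b: +{b}
  C via C→a a: +{a}
  C via C→b b: +{b}
  S via S→A: +{a}
  S via S→b: +{b}
  S: {a,b}  A: {a}  B: {a,b}  C: {a,b}
[2]
  A via A→B B: +{b}
  S: {a,b}  A: {a,b}  B: {a,b}  C: {a,b}
[3] — fixpoint
  S: {a,b}  A: {a,b}  B: {a,b}  C: {a,b}

FOLLOW sets:
seed FOLLOW(S) with $
iter 1:
  A→B B: FOLLOW(B) ⊇ FIRST(B) = {a,b}; new: +{a,b}
  A→S S: FOLLOW(S) ⊇ FIRST(S) = {a,b}; new: +{a,b}
  S→A: FOLLOW(A) ⊇ FOLLOW(S) ⊇ {$,a,b}; new: +{$,a,b}
  S→S B: FOLLOW(B) ⊇ FOLLOW(S) ⊇ {$,a,b}; new: +{$}
  S→b C: FOLLOW(C) ⊇ FOLLOW(S) ⊇ {$,a,b}; new: +{$,a,b}
  S: {$,a,b}  A: {$,a,b}  B: {$,a,b}  C: {$,a,b}
iter 2: (stable)
  S: {$,a,b}  A: {$,a,b}  B: {$,a,b}  C: {$,a,b}

FOLLOW(S) = ["$", "a", "b"]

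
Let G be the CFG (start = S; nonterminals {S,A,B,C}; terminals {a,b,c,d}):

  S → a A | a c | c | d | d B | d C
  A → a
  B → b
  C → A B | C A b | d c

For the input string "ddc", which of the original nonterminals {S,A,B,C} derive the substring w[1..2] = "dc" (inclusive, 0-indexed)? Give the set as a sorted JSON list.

Convert to CNF:
  S -> T1 B | T1 C | T3 A | T3 T2 | c | d
  A -> a
  B -> b
  C -> A B | C X4 | T1 T2
  T0 -> b
  T1 -> d
  T2 -> c
  T3 -> a
  X4 -> A T0

Fill CYK table bottom-up (cells [i..j] with 1 ≤ i ≤ j ≤ 2 only):
  [1..1]={S,T1}  "d"  orig:{S}
  [2..2]={S,T2}  "c"  orig:{S}
  [1..2]={C}  "dc"

Original NTs in T[1,2] deriving "dc": ["C"]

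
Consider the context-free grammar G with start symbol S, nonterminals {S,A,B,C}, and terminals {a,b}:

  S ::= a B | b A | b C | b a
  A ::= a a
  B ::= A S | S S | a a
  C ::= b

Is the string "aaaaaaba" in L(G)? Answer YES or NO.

Convert to CNF:
  S -> T0 B | T1 A | T1 C | T1 T0
  A -> T0 T0
  B -> A S | S S | T0 T0
  C -> b
  T0 -> a
  T1 -> b

Fill CYK table bottom-up:
  cell(0,0) a: {T0}  orig:{}
  cell(1,1) a: {T0}  orig:{}
  cell(2,2) a: {T0}  orig:{}
  cell(3,3) a: {T0}  orig:{}
  cell(4,4) a: {T0}  orig:{}
  cell(5,5) a: {T0}  orig:{}
  cell(6,6) b: {C,T1}  orig:{C}
  cell(7,7) a: {T0}  orig:{}
  cell(0,1) aa: {A,B}
  cell(1,2) aa: {A,B}
  cell(2,3) aa: {A,B}
  cell(3,4) aa: {A,B}
  cell(4,5) aa: {A,B}
  cell(5,6) ab: ∅
  cell(6,7) ba: {S}
  cell(0,2) aaa: {S}
  cell(1,3) aaa: {S}
  cell(2,4) aaa: {S}
  cell(3,5) aaa: {S}
  cell(4,6) aab: ∅
  cell(5,7) aba: ∅
  cell(0,3) aaaa: ∅
  cell(1,4) aaaa: ∅
  cell(2,5) aaaa: ∅
  cell(3,6) aaab: ∅
  cell(4,7) aaba: {B}
  cell(0,4) aaaaa: {B}
  cell(1,5) aaaaa: {B}
  cell(2,6) aaaab: ∅
  cell(3,7) aaaba: {B,S}
  cell(0,5) aaaaaa: {B,S}
  cell(1,6) aaaaab: ∅
  cell(2,7) aaaaba: {S}
  cell(0,6) aaaaaab: ∅
  cell(1,7) aaaaaba: {B}
  cell(0,7) aaaaaaba: {B,S}

S ∈ T[0,7] ⇒ YES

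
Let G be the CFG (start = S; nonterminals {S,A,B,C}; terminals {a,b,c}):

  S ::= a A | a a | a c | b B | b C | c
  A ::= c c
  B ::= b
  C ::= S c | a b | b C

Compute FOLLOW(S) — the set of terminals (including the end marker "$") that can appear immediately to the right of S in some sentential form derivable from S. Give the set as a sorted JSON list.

Compute FIRST by fixpoint:
iter 1:
  A via A→c c: +{c}
  B via B→b: +{b}
  C via C→a b: +{a}
  C via C→b C: +{b}
  S via S→a A: +{a}
  S via S→b B: +{b}
  S via S→c: +{c}
  FIRST[S]={a,b,c}  FIRST[A]={c}  FIRST[B]={b}  FIRST[C]={a,b}
iter 2:
  C via C→S c: +{c}
  FIRST[S]={a,b,c}  FIRST[A]={c}  FIRST[B]={b}  FIRST[C]={a,b,c}
iter 3: (stable)
  FIRST[S]={a,b,c}  FIRST[A]={c}  FIRST[B]={b}  FIRST[C]={a,b,c}

FOLLOW sets:
seed FOLLOW(S) with $
round 1:
  C→S c: FOLLOW(S) ⊇ FIRST(c) = {c}; new: +{c}
  S→a A: FOLLOW(A) ⊇ FOLLOW(S) ⊇ {$,c}; new: +{$,c}
  S→b B: FOLLOW(B) ⊇ FOLLOW(S) ⊇ {$,c}; new: +{$,c}
  S→b C: FOLLOW(C) ⊇ FOLLOW(S) ⊇ {$,c}; new: +{$,c}
  S: {$,c}  A: {$,c}  B: {$,c}  C: {$,c}
round 2: (no change)
  S: {$,c}  A: {$,c}  B: {$,c}  C: {$,c}

FOLLOW(S) = ["$", "c"]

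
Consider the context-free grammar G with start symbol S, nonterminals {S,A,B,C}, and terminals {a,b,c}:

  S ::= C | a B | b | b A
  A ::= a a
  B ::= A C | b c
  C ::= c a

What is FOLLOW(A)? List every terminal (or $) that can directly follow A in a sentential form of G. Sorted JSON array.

FIRST iteration:
pass 1:
  A via A→a a: +{a}
  B via B→A C: +{a}
  B via B→b c: +{b}
  C via C→c a: +{c}
  S via S→C: +{c}
  S via S→a B: +{a}
  S via S→b: +{b}
  S: {a,b,c}  A: {a}  B: {a,b}  C: {c}
pass 2: (no change)
  S: {a,b,c}  A: {a}  B: {a,b}  C: {c}

FOLLOW sets:
seed FOLLOW(S) with $
pass 1:
  B→A C: FOLLOW(A) ⊇ FIRST(C) = {c}; new: +{c}
  S→C: FOLLOW(C) ⊇ FOLLOW(S) ⊇ {$}; new: +{$}
  S→a B: FOLLOW(B) ⊇ FOLLOW(S) ⊇ {$}; new: +{$}
  S→b A: FOLLOW(A) ⊇ FOLLOW(S) ⊇ {$}; new: +{$}
  FOLLOW(S)={$}  FOLLOW(A)={$,c}  FOLLOW(B)={$}  FOLLOW(C)={$}
pass 2: (no change)
  FOLLOW(S)={$}  FOLLOW(A)={$,c}  FOLLOW(B)={$}  FOLLOW(C)={$}

FOLLOW(A) = ["$", "c"]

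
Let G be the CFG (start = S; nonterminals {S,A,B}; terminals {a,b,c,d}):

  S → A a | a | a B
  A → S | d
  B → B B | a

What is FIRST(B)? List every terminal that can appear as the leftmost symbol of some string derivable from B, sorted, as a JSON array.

Compute FIRST by fixpoint:
iter 1:
  A via A→d: +{d}
  B via B→a: +{a}
  S via S→A a: +{d}
  S via S→a: +{a}
  FIRST[S]={a,d}  FIRST[A]={d}  FIRST[B]={a}
iter 2:
  A via A→S: +{a}
  FIRST[S]={a,d}  FIRST[A]={a,d}  FIRST[B]={a}
iter 3: — fixpoint
  FIRST[S]={a,d}  FIRST[A]={a,d}  FIRST[B]={a}

FIRST(B) = ["a"]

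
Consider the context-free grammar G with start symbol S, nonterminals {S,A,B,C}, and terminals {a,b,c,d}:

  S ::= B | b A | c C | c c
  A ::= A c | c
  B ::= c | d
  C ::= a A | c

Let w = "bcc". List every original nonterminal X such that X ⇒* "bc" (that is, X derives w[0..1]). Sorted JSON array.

CNF form of G:
  S -> T0 C | T0 T0 | T2 A | c | d
  A -> A T0 | c
  B -> c | d
  C -> T1 A | c
  T0 -> c
  T1 -> a
  T2 -> b

Fill CYK table bottom-up, restricted to cells inside w[0..1]:
  [0..0]={T2}  "b"  orig:{}
  [1..1]={A,B,C,S,T0}  "c"  orig:{A,B,C,S}
  [0..1]={S}  "bc"

Original NTs in T[0,1] deriving "bc": ["S"]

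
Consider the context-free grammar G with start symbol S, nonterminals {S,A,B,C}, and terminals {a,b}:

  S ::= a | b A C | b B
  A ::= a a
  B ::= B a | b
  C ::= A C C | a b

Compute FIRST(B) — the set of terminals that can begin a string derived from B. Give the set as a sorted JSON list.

FIRST sets, iterate to fixpoint:
[1]
  A via A→a a: +{a}
  B via B→b: +{b}
  C via C→A C C: +{a}
  S via S→a: +{a}
  S via S→b A C: +{b}
  FIRST(S)={a,b}  FIRST(A)={a}  FIRST(B)={b}  FIRST(C)={a}
[2] — fixpoint
  FIRST(S)={a,b}  FIRST(A)={a}  FIRST(B)={b}  FIRST(C)={a}

FIRST(B) = ["b"]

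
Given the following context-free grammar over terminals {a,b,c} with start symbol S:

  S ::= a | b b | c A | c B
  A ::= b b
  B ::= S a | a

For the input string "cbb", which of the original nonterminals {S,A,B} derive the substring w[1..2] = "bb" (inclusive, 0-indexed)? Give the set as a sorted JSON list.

CNF form of G:
  S -> T0 T0 | T2 A | T2 B | a
  A -> T0 T0
  B -> S T1 | a
  T0 -> b
  T1 -> a
  T2 -> c

Fill CYK table bottom-up (cells [i..j] with 1 ≤ i ≤ j ≤ 2 only):
  T[1,1] 'b' = {T0}  orig:{}
  T[2,2] 'b' = {T0}  orig:{}
  T[1,2] 'bb' = {A,S}

Original NTs in T[1,2] deriving "bb": ["A", "S"]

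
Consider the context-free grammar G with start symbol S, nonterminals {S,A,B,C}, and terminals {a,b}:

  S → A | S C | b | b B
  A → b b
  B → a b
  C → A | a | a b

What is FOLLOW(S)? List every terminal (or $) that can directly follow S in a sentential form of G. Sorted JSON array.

FIRST iteration:
round 1:
  A via A→b b: +{b}
  B via B→a b: +{a}
  C via C→A: +{b}
  C via C→a: +{a}
  S via S→A: +{b}
  S: {b}  A: {b}  B: {a}  C: {a,b}
round 2: — fixpoint
  S: {b}  A: {b}  B: {a}  C: {a,b}

FOLLOW sets:
FOLLOW(S) := {$}
[1]
  S→A: FOLLOW(A) ⊇ FOLLOW(S) ⊇ {$}; new: +{$}
  S→S C: FOLLOW(S) ⊇ FIRST(C) = {a,b}; new: +{a,b}
  S→S C: FOLLOW(C) ⊇ FOLLOW(S) ⊇ {$,a,b}; new: +{$,a,b}
  S→b B: FOLLOW(B) ⊇ FOLLOW(S) ⊇ {$,a,b}; new: +{$,a,b}
  FOLLOW[S]={$,a,b}  FOLLOW[A]={$}  FOLLOW[B]={$,a,b}  FOLLOW[C]={$,a,b}
[2]
  C→A: FOLLOW(A) ⊇ FOLLOW(C) ⊇ {$,a,b}; new: +{a,b}
  FOLLOW[S]={$,a,b}  FOLLOW[A]={$,a,b}  FOLLOW[B]={$,a,b}  FOLLOW[C]={$,a,b}
[3] done
  FOLLOW[S]={$,a,b}  FOLLOW[A]={$,a,b}  FOLLOW[B]={$,a,b}  FOLLOW[C]={$,a,b}

FOLLOW(S) = ["$", "a", "b"]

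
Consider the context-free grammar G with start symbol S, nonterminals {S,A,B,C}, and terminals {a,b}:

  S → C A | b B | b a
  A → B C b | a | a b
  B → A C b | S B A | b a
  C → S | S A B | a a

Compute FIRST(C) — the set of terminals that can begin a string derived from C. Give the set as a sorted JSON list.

FIRST iteration:
pass 1:
  A via A→a: +{a}
  B via B→A C b: +{a}
  B via B→b a: +{b}
  C via C→a a: +{a}
  S via S→C A: +{a}
  S via S→b B: +{b}
  FIRST[S]={a,b}  FIRST[A]={a}  FIRST[B]={a,b}  FIRST[C]={a}
pass 2:
  A via A→B C b: +{b}
  C via C→S: +{b}
  FIRST[S]={a,b}  FIRST[A]={a,b}  FIRST[B]={a,b}  FIRST[C]={a,b}
pass 3: (stable)
  FIRST[S]={a,b}  FIRST[A]={a,b}  FIRST[B]={a,b}  FIRST[C]={a,b}

FIRST(C) = ["a", "b"]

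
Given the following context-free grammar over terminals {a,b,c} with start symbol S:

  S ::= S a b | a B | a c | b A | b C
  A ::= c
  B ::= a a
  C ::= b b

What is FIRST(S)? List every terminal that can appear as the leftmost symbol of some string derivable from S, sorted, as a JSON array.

FIRST sets, iterate to fixpoint:
iter 1:
  A via A→c: +{c}
  B via B→a a: +{a}
  C via C→b b: +{b}
  S via S→a B: +{a}
  S via S→b A: +{b}
  FIRST[S]={a,b}  FIRST[A]={c}  FIRST[B]={a}  FIRST[C]={b}
iter 2: done
  FIRST[S]={a,b}  FIRST[A]={c}  FIRST[B]={a}  FIRST[C]={b}

FIRST(S) = ["a", "b"]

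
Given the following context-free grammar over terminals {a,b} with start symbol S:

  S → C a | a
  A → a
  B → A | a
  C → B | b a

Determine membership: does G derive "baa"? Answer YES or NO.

Convert to CNF:
  S -> C T1 | a
  A -> a
  B -> a
  C -> T0 T1 | a
  T0 -> b
  T1 -> a

CYK fill:
  cell(0,0) b: {T0}  orig:{}
  cell(1,1) a: {A,B,C,S,T1}  orig:{A,B,C,S}
  cell(2,2) a: {A,B,C,S,T1}  orig:{A,B,C,S}
  cell(0,1) ba: {C}
  cell(1,2) aa: {S}
  cell(0,2) baa: {S}

S ∈ T[0,2] ⇒ YES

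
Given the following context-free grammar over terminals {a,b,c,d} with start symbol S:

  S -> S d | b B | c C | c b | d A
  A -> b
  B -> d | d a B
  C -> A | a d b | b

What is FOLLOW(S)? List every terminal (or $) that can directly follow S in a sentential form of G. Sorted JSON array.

Compute FIRST by fixpoint:
iter 1:
  A via A→b: +{b}
  B via B→d: +{d}
  C via C→A: +{b}
  C via C→a d b: +{a}
  S via S→b B: +{b}
  S via S→c C: +{c}
  S via S→d A: +{d}
  FIRST(S)={b,c,d}  FIRST(A)={b}  FIRST(B)={d}  FIRST(C)={a,b}
iter 2: — fixpoint
  FIRST(S)={b,c,d}  FIRST(A)={b}  FIRST(B)={d}  FIRST(C)={a,b}

Compute FOLLOW by fixpoint:
seed FOLLOW(S) with $
round 1:
  S→S d: FOLLOW(S) ⊇ FIRST(d) = {d}; new: +{d}
  S→b B: FOLLOW(B) ⊇ FOLLOW(S) ⊇ {$,d}; new: +{$,d}
  S→c C: FOLLOW(C) ⊇ FOLLOW(S) ⊇ {$,d}; new: +{$,d}
  S→d A: FOLLOW(A) ⊇ FOLLOW(S) ⊇ {$,d}; new: +{$,d}
  FOLLOW[S]={$,d}  FOLLOW[A]={$,d}  FOLLOW[B]={$,d}  FOLLOW[C]={$,d}
round 2: done
  FOLLOW[S]={$,d}  FOLLOW[A]={$,d}  FOLLOW[B]={$,d}  FOLLOW[C]={$,d}

FOLLOW(S) = ["$", "d"]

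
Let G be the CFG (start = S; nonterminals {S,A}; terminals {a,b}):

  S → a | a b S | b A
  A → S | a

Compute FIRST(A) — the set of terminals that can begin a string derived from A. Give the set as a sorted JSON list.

Compute FIRST by fixpoint:
round 1:
  A via A→a: +{a}
  S via S→a: +{a}
  S via S→b A: +{b}
  S: {a,b}  A: {a}
round 2:
  A via A→S: +{b}
  S: {a,b}  A: {a,b}
round 3: done
  S: {a,b}  A: {a,b}

FIRST(A) = ["a", "b"]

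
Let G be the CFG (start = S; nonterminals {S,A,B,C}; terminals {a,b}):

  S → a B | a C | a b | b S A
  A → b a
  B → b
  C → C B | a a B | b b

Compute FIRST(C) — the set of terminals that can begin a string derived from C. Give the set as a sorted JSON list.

Compute FIRST by fixpoint:
round 1:
  A via A→b a: +{b}
  B via B→b: +{b}
  C via C→a a B: +{a}
  C via C→b b: +{b}
  S via S→a B: +{a}
  S via S→b S A: +{b}
  FIRST[S]={a,b}  FIRST[A]={b}  FIRST[B]={b}  FIRST[C]={a,b}
round 2: (no change)
  FIRST[S]={a,b}  FIRST[A]={b}  FIRST[B]={b}  FIRST[C]={a,b}

FIRST(C) = ["a", "b"]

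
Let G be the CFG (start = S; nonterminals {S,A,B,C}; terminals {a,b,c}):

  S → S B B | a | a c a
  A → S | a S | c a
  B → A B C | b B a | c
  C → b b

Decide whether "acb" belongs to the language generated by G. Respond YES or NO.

CNF form of G:
  S -> S X7 | T0 X8 | a
  A -> S X3 | T0 S | T0 X4 | T1 T0 | a
  B -> A X5 | T2 X6 | c
  C -> T2 T2
  T0 -> a
  T1 -> c
  T2 -> b
  X3 -> B B
  X4 -> T1 T0
  X5 -> B C
  X6 -> B T0
  X7 -> B B
  X8 -> T1 T0

Fill CYK table bottom-up:
  T[0,0] 'a' = {A,S,T0}  orig:{A,S}
  T[1,1] 'c' = {B,T1}  orig:{B}
  T[2,2] 'b' = {T2}  orig:{}
  T[0,1] 'ac' = ∅
  T[1,2] 'cb' = ∅
  T[0,2] 'acb' = ∅

S ∉ T[0,2] ⇒ NO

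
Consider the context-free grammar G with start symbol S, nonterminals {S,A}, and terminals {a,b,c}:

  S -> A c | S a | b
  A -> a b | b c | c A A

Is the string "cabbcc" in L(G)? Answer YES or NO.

Convert to CNF:
  S -> A T2 | S T0 | b
  A -> T0 T1 | T1 T2 | T2 X3
  T0 -> a
  T1 -> b
  T2 -> c
  X3 -> A A

CYK fill:
  cell(0,0) c: {T2}  orig:{}
  cell(1,1) a: {T0}  orig:{}
  cell(2,2) b: {S,T1}  orig:{S}
  cell(3,3) b: {S,T1}  orig:{S}
  cell(4,4) c: {T2}  orig:{}
  cell(5,5) c: {T2}  orig:{}
  cell(0,1) ca: ∅
  cell(1,2) ab: {A}
  cell(2,3) bb: ∅
  cell(3,4) bc: {A}
  cell(4,5) cc: ∅
  cell(0,2) cab: ∅
  cell(1,3) abb: ∅
  cell(2,4) bbc: ∅
  cell(3,5) bcc: {S}
  cell(0,3) cabb: ∅
  cell(1,4) abbc: {X3}  orig:{}
  cell(2,5) bbcc: ∅
  cell(0,4) cabbc: {A}
  cell(1,5) abbcc: ∅
  cell(0,5) cabbcc: {S}

S ∈ T[0,5] ⇒ YES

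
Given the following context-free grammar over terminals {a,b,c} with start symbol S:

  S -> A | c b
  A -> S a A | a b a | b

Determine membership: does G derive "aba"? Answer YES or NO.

Convert to CNF:
  S -> S X5 | T0 X6 | T2 T1 | b
  A -> S X3 | T0 X4 | b
  T0 -> a
  T1 -> b
  T2 -> c
  X3 -> T0 A
  X4 -> T1 T0
  X5 -> T0 A
  X6 -> T1 T0

CYK table (by increasing span):
  cell(0,0) a: {T0}  orig:{}
  cell(1,1) b: {A,S,T1}  orig:{A,S}
  cell(2,2) a: {T0}  orig:{}
  cell(0,1) ab: {X3,X5}  orig:{}
  cell(1,2) ba: {X4,X6}  orig:{}
  cell(0,2) aba: {A,S}

S ∈ T[0,2] ⇒ YES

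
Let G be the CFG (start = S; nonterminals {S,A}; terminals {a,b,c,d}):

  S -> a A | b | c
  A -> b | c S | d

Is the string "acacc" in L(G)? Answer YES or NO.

Convert to CNF:
  S -> T1 A | b | c
  A -> T0 S | b | d
  T0 -> c
  T1 -> a

CYK table (by increasing span):
  T[0,0] 'a' = {T1}  orig:{}
  T[1,1] 'c' = {S,T0}  orig:{S}
  T[2,2] 'a' = {T1}  orig:{}
  T[3,3] 'c' = {S,T0}  orig:{S}
  T[4,4] 'c' = {S,T0}  orig:{S}
  T[0,1] 'ac' = ∅
  T[1,2] 'ca' = ∅
  T[2,3] 'ac' = ∅
  T[3,4] 'cc' = {A}
  T[0,2] 'aca' = ∅
  T[1,3] 'cac' = ∅
  T[2,4] 'acc' = {S}
  T[0,3] 'acac' = ∅
  T[1,4] 'cacc' = {A}
  T[0,4] 'acacc' = {S}

S ∈ T[0,4] ⇒ YES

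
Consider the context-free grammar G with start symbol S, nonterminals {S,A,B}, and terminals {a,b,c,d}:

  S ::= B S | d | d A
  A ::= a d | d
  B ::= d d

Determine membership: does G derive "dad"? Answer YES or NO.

Convert to CNF:
  S -> B S | T1 A | d
  A -> T0 T1 | d
  B -> T1 T1
  T0 -> a
  T1 -> d

CYK table (by increasing span):
  T[0,0] 'd' = {A,S,T1}  orig:{A,S}
  T[1,1] 'a' = {T0}  orig:{}
  T[2,2] 'd' = {A,S,T1}  orig:{A,S}
  T[0,1] 'da' = ∅
  T[1,2] 'ad' = {A}
  T[0,2] 'dad' = {S}

S ∈ T[0,2] ⇒ YES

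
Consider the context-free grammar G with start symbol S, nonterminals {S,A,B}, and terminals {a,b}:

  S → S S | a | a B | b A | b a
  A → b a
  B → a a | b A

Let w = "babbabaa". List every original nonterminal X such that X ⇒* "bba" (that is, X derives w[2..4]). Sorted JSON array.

CNF form of G:
  S -> S S | T0 A | T0 T1 | T1 B | a
  A -> T0 T1
  B -> T0 A | T1 T1
  T0 -> b
  T1 -> a

CYK table (by increasing span) — only the sub-triangle for w[2..4]:
  cell(2,2) b: {T0}  orig:{}
  cell(3,3) b: {T0}  orig:{}
  cell(4,4) a: {S,T1}  orig:{S}
  cell(2,3) bb: ∅
  cell(3,4) ba: {A,S}
  cell(2,4) bba: {B,S}

Original NTs in T[2,4] deriving "bba": ["B", "S"]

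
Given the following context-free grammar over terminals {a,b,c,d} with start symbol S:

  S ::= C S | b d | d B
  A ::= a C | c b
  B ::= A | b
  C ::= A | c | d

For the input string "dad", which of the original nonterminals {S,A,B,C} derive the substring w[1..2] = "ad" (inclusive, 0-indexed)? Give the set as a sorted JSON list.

CNF form of G:
  S -> C S | T2 T3 | T3 B
  A -> T0 C | T1 T2
  B -> T0 C | T1 T2 | b
  C -> T0 C | T1 T2 | c | d
  T0 -> a
  T1 -> c
  T2 -> b
  T3 -> d

Fill CYK table bottom-up, restricted to cells inside w[1..2]:
  [1..1]={T0}  "a"  orig:{}
  [2..2]={C,T3}  "d"  orig:{C}
  [1..2]={A,B,C}  "ad"

Original NTs in T[1,2] deriving "ad": ["A", "B", "C"]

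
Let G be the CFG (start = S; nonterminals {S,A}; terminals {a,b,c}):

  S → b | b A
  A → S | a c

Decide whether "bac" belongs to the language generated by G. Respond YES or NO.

Convert to CNF:
  S -> T2 A | b
  A -> T0 T1 | T2 A | b
  T0 -> a
  T1 -> c
  T2 -> b

CYK table (by increasing span):
  cell(0,0) b: {A,S,T2}  orig:{A,S}
  cell(1,1) a: {T0}  orig:{}
  cell(2,2) c: {T1}  orig:{}
  cell(0,1) ba: ∅
  cell(1,2) ac: {A}
  cell(0,2) bac: {A,S}

S ∈ T[0,2] ⇒ YES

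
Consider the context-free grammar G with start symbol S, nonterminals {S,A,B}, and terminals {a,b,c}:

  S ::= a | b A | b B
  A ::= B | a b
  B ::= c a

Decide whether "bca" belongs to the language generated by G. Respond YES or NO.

CNF form of G:
  S -> T1 A | T1 B | a
  A -> T0 T1 | T2 T0
  B -> T2 T0
  T0 -> a
  T1 -> b
  T2 -> c

CYK table (by increasing span):
  cell(0,0) b: {T1}  orig:{}
  cell(1,1) c: {T2}  orig:{}
  cell(2,2) a: {S,T0}  orig:{S}
  cell(0,1) bc: ∅
  cell(1,2) ca: {A,B}
  cell(0,2) bca: {S}

S ∈ T[0,2] ⇒ YES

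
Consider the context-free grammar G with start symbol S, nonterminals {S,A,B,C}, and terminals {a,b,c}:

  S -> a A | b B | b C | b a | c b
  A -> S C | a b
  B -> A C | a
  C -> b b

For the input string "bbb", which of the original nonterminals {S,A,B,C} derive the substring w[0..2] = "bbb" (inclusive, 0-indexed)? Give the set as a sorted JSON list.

CNF form of G:
  S -> T0 A | T1 B | T1 C | T1 T0 | T2 T1
  A -> S C | T0 T1
  B -> A C | a
  C -> T1 T1
  T0 -> a
  T1 -> b
  T2 -> c

CYK table (by increasing span) (cells [i..j] with 0 ≤ i ≤ j ≤ 2 only):
  [0..0]={T1}  "b"  orig:{}
  [1..1]={T1}  "b"  orig:{}
  [2..2]={T1}  "b"  orig:{}
  [0..1]={C}  "bb"
  [1..2]={C}  "bb"
  [0..2]={S}  "bbb"

Original NTs in T[0,2] deriving "bbb": ["S"]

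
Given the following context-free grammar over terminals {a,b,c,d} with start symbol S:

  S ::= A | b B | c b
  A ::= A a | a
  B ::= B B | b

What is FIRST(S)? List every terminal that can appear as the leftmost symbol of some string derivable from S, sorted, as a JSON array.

FIRST sets, iterate to fixpoint:
round 1:
  A via A→a: +{a}
  B via B→b: +{b}
  S via S→A: +{a}
  S via S→b B: +{b}
  S via S→c b: +{c}
  FIRST[S]={a,b,c}  FIRST[A]={a}  FIRST[B]={b}
round 2: (stable)
  FIRST[S]={a,b,c}  FIRST[A]={a}  FIRST[B]={b}

FIRST(S) = ["a", "b", "c"]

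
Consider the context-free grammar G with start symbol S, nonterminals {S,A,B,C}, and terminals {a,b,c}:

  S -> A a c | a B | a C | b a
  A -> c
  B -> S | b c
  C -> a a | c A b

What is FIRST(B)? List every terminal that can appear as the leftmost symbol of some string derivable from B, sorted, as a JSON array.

Compute FIRST by fixpoint:
[1]
  A via A→c: +{c}
  B via B→b c: +{b}
  C via C→a a: +{a}
  C via C→c A b: +{c}
  S via S→A a c: +{c}
  S via S→a B: +{a}
  S via S→b a: +{b}
  FIRST[S]={a,b,c}  FIRST[A]={c}  FIRST[B]={b}  FIRST[C]={a,c}
[2]
  B via B→S: +{a,c}
  FIRST[S]={a,b,c}  FIRST[A]={c}  FIRST[B]={a,b,c}  FIRST[C]={a,c}
[3] — fixpoint
  FIRST[S]={a,b,c}  FIRST[A]={c}  FIRST[B]={a,b,c}  FIRST[C]={a,c}

FIRST(B) = ["a", "b", "c"]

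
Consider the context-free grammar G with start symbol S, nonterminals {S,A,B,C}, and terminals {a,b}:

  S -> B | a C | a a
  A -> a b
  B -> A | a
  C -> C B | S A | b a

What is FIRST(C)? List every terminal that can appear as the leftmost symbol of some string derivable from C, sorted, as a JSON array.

FIRST iteration:
iter 1:
  A via A→a b: +{a}
  B via B→A: +{a}
  C via C→b a: +{b}
  S via S→B: +{a}
  FIRST(S)={a}  FIRST(A)={a}  FIRST(B)={a}  FIRST(C)={b}
iter 2:
  C via C→S A: +{a}
  FIRST(S)={a}  FIRST(A)={a}  FIRST(B)={a}  FIRST(C)={a,b}
iter 3: (no change)
  FIRST(S)={a}  FIRST(A)={a}  FIRST(B)={a}  FIRST(C)={a,b}

FIRST(C) = ["a", "b"]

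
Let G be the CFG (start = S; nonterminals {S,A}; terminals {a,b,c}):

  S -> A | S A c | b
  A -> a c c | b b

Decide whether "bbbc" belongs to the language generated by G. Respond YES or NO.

CNF form of G:
  S -> S X4 | T0 X5 | T2 T2 | b
  A -> T0 X3 | T2 T2
  T0 -> a
  T1 -> c
  T2 -> b
  X3 -> T1 T1
  X4 -> A T1
  X5 -> T1 T1

CYK fill:
  T[0,0] 'b' = {S,T2}  orig:{S}
  T[1,1] 'b' = {S,T2}  orig:{S}
  T[2,2] 'b' = {S,T2}  orig:{S}
  T[3,3] 'c' = {T1}  orig:{}
  T[0,1] 'bb' = {A,S}
  T[1,2] 'bb' = {A,S}
  T[2,3] 'bc' = ∅
  T[0,2] 'bbb' = ∅
  T[1,3] 'bbc' = {X4}  orig:{}
  T[0,3] 'bbbc' = {S}

S ∈ T[0,3] ⇒ YES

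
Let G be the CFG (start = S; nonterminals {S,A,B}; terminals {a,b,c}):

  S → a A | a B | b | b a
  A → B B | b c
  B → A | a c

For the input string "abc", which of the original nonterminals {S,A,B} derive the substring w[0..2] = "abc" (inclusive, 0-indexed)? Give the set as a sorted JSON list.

Convert to CNF:
  S -> T0 T2 | T2 A | T2 B | b
  A -> B B | T0 T1
  B -> B B | T0 T1 | T2 T1
  T0 -> b
  T1 -> c
  T2 -> a

Fill CYK table bottom-up (cells [i..j] with 0 ≤ i ≤ j ≤ 2 only):
  T[0,0] 'a' = {T2}  orig:{}
  T[1,1] 'b' = {S,T0}  orig:{S}
  T[2,2] 'c' = {T1}  orig:{}
  T[0,1] 'ab' = ∅
  T[1,2] 'bc' = {A,B}
  T[0,2] 'abc' = {S}

Original NTs in T[0,2] deriving "abc": ["S"]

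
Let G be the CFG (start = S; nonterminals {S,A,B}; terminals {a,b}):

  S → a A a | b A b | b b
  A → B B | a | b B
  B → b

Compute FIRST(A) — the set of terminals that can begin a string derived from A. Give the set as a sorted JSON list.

Compute FIRST by fixpoint:
round 1:
  A via A→a: +{a}
  A via A→b B: +{b}
  B via B→b: +{b}
  S via S→a A a: +{a}
  S via S→b A b: +{b}
  FIRST[S]={a,b}  FIRST[A]={a,b}  FIRST[B]={b}
round 2: (no change)
  FIRST[S]={a,b}  FIRST[A]={a,b}  FIRST[B]={b}

FIRST(A) = ["a", "b"]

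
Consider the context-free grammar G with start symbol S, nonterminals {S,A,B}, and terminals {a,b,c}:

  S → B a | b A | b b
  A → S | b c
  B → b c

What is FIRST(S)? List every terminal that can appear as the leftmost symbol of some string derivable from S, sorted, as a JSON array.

Compute FIRST by fixpoint:
round 1:
  A via A→b c: +{b}
  B via B→b c: +{b}
  S via S→B a: +{b}
  FIRST(S)={b}  FIRST(A)={b}  FIRST(B)={b}
round 2: — fixpoint
  FIRST(S)={b}  FIRST(A)={b}  FIRST(B)={b}

FIRST(S) = ["b"]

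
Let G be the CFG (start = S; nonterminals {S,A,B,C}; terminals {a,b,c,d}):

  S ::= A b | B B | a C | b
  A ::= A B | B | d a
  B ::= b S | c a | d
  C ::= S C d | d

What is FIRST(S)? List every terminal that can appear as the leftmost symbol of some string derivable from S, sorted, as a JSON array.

Compute FIRST by fixpoint:
[1]
  A via A→d a: +{d}
  B via B→b S: +{b}
  B via B→c a: +{c}
  B via B→d: +{d}
  C via C→d: +{d}
  S via S→A b: +{d}
  S via S→B B: +{b,c}
  S via S→a C: +{a}
  FIRST(S)={a,b,c,d}  FIRST(A)={d}  FIRST(B)={b,c,d}  FIRST(C)={d}
[2]
  A via A→B: +{b,c}
  C via C→S C d: +{a,b,c}
  FIRST(S)={a,b,c,d}  FIRST(A)={b,c,d}  FIRST(B)={b,c,d}  FIRST(C)={a,b,c,d}
[3] (stable)
  FIRST(S)={a,b,c,d}  FIRST(A)={b,c,d}  FIRST(B)={b,c,d}  FIRST(C)={a,b,c,d}

FIRST(S) = ["a", "b", "c", "d"]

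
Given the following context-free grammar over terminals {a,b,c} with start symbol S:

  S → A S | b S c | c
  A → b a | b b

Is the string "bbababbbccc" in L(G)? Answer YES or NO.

Convert to CNF:
  S -> A S | T0 X3 | c
  A -> T0 T0 | T0 T1
  T0 -> b
  T1 -> a
  T2 -> c
  X3 -> S T2

Fill CYK table bottom-up:
  cell(0,0) b: {T0}  orig:{}
  cell(1,1) b: {T0}  orig:{}
  cell(2,2) a: {T1}  orig:{}
  cell(3,3) b: {T0}  orig:{}
  cell(4,4) a: {T1}  orig:{}
  cell(5,5) b: {T0}  orig:{}
  cell(6,6) b: {T0}  orig:{}
  cell(7,7) b: {T0}  orig:{}
  cell(8,8) c: {S,T2}  orig:{S}
  cell(9,9) c: {S,T2}  orig:{S}
  cell(10,10) c: {S,T2}  orig:{S}
  cell(0,1) bb: {A}
  cell(1,2) ba: {A}
  cell(2,3) ab: ∅
  cell(3,4) ba: {A}
  cell(4,5) ab: ∅
  cell(5,6) bb: {A}
  cell(6,7) bb: {A}
  cell(7,8) bc: ∅
  cell(8,9) cc: {X3}  orig:{}
  cell(9,10) cc: {X3}  orig:{}
  cell(0,2) bba: ∅
  cell(1,3) bab: ∅
  cell(2,4) aba: ∅
  cell(3,5) bab: ∅
  cell(4,6) abb: ∅
  cell(5,7) bbb: ∅
  cell(6,8) bbc: {S}
  cell(7,9) bcc: {S}
  cell(8,10) ccc: ∅
  cell(0,3) bbab: ∅
  cell(1,4) baba: ∅
  cell(2,5) abab: ∅
  cell(3,6) babb: ∅
  cell(4,7) abbb: ∅
  cell(5,8) bbbc: ∅
  cell(6,9) bbcc: {X3}  orig:{}
  cell(7,10) bccc: {X3}  orig:{}
  cell(0,4) bbaba: ∅
  cell(1,5) babab: ∅
  cell(2,6) ababb: ∅
  cell(3,7) babbb: ∅
  cell(4,8) abbbc: ∅
  cell(5,9) bbbcc: {S}
  cell(6,10) bbccc: {S}
  cell(0,5) bbabab: ∅
  cell(1,6) bababb: ∅
  cell(2,7) ababbb: ∅
  cell(3,8) babbbc: ∅
  cell(4,9) abbbcc: ∅
  cell(5,10) bbbccc: {X3}  orig:{}
  cell(0,6) bbababb: ∅
  cell(1,7) bababbb: ∅
  cell(2,8) ababbbc: ∅
  cell(3,9) babbbcc: {S}
  cell(4,10) abbbccc: ∅
  cell(0,7) bbababbb: ∅
  cell(1,8) bababbbc: ∅
  cell(2,9) ababbbcc: ∅
  cell(3,10) babbbccc: {X3}  orig:{}
  cell(0,8) bbababbbc: ∅
  cell(1,9) bababbbcc: {S}
  cell(2,10) ababbbccc: ∅
  cell(0,9) bbababbbcc: ∅
  cell(1,10) bababbbccc: {X3}  orig:{}
  cell(0,10) bbababbbccc: {S}

S ∈ T[0,10] ⇒ YES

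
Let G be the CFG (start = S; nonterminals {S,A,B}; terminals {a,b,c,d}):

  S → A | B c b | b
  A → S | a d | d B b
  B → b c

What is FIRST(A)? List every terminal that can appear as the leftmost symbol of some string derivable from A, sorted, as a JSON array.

FIRST sets, iterate to fixpoint:
pass 1:
  A via A→a d: +{a}
  A via A→d B b: +{d}
  B via B→b c: +{b}
  S via S→A: +{a,d}
  S via S→B c b: +{b}
  S: {a,b,d}  A: {a,d}  B: {b}
pass 2:
  A via A→S: +{b}
  S: {a,b,d}  A: {a,b,d}  B: {b}
pass 3: done
  S: {a,b,d}  A: {a,b,d}  B: {b}

FIRST(A) = ["a", "b", "d"]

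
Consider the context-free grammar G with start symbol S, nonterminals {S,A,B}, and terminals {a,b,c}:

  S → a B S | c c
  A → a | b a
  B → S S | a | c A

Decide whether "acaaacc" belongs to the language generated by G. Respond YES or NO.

Convert to CNF:
  S -> T1 X3 | T2 T2
  A -> T0 T1 | a
  B -> S S | T2 A | a
  T0 -> b
  T1 -> a
  T2 -> c
  X3 -> B S

CYK table (by increasing span):
  [0..0]={A,B,T1}  "a"  orig:{A,B}
  [1..1]={T2}  "c"  orig:{}
  [2..2]={A,B,T1}  "a"  orig:{A,B}
  [3..3]={A,B,T1}  "a"  orig:{A,B}
  [4..4]={A,B,T1}  "a"  orig:{A,B}
  [5..5]={T2}  "c"  orig:{}
  [6..6]={T2}  "c"  orig:{}
  [0..1]=∅  "ac"
  [1..2]={B}  "ca"
  [2..3]=∅  "aa"
  [3..4]=∅  "aa"
  [4..5]=∅  "ac"
  [5..6]={S}  "cc"
  [0..2]=∅  "aca"
  [1..3]=∅  "caa"
  [2..4]=∅  "aaa"
  [3..5]=∅  "aac"
  [4..6]={X3}  "acc"  orig:{}
  [0..3]=∅  "acaa"
  [1..4]=∅  "caaa"
  [2..5]=∅  "aaac"
  [3..6]={S}  "aacc"
  [0..4]=∅  "acaaa"
  [1..5]=∅  "caaac"
  [2..6]={X3}  "aaacc"  orig:{}
  [0..5]=∅  "acaaac"
  [1..6]={X3}  "caaacc"  orig:{}
  [0..6]={S}  "acaaacc"

S ∈ T[0,6] ⇒ YES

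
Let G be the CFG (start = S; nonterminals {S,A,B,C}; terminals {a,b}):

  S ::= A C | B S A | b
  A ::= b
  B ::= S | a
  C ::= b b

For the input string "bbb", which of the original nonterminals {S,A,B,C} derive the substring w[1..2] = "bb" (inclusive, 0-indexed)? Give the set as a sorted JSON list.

Convert to CNF:
  S -> A C | B X2 | b
  A -> b
  B -> A C | B X1 | a | b
  C -> T0 T0
  T0 -> b
  X1 -> S A
  X2 -> S A

CYK fill (cells [i..j] with 1 ≤ i ≤ j ≤ 2 only):
  cell(1,1) b: {A,B,S,T0}  orig:{A,B,S}
  cell(2,2) b: {A,B,S,T0}  orig:{A,B,S}
  cell(1,2) bb: {C,X1,X2}  orig:{C}

Original NTs in T[1,2] deriving "bb": ["C"]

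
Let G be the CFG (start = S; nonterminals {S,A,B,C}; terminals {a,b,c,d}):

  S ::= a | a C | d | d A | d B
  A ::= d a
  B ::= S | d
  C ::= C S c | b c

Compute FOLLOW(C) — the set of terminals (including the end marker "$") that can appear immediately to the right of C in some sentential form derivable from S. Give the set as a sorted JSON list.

FIRST sets, iterate to fixpoint:
[1]
  A via A→d a: +{d}
  B via B→d: +{d}
  C via C→b c: +{b}
  S via S→a: +{a}
  S via S→d: +{d}
  FIRST(S)={a,d}  FIRST(A)={d}  FIRST(B)={d}  FIRST(C)={b}
[2]
  B via B→S: +{a}
  FIRST(S)={a,d}  FIRST(A)={d}  FIRST(B)={a,d}  FIRST(C)={b}
[3] done
  FIRST(S)={a,d}  FIRST(A)={d}  FIRST(B)={a,d}  FIRST(C)={b}

Compute FOLLOW by fixpoint:
seed FOLLOW(S) with $
round 1:
  C→C S c: FOLLOW(C) ⊇ FIRST(S) = {a,d}; new: +{a,d}
  C→C S c: FOLLOW(S) ⊇ FIRST(c) = {c}; new: +{c}
  S→a C: FOLLOW(C) ⊇ FOLLOW(S) ⊇ {$,c}; new: +{$,c}
  S→d A: FOLLOW(A) ⊇ FOLLOW(S) ⊇ {$,c}; new: +{$,c}
  S→d B: FOLLOW(B) ⊇ FOLLOW(S) ⊇ {$,c}; new: +{$,c}
  FOLLOW[S]={$,c}  FOLLOW[A]={$,c}  FOLLOW[B]={$,c}  FOLLOW[C]={$,a,c,d}
round 2: (no change)
  FOLLOW[S]={$,c}  FOLLOW[A]={$,c}  FOLLOW[B]={$,c}  FOLLOW[C]={$,a,c,d}

FOLLOW(C) = ["$", "a", "c", "d"]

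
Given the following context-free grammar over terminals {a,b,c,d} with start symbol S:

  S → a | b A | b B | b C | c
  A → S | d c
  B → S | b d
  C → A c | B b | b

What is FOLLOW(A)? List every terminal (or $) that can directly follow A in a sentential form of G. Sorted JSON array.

Compute FIRST by fixpoint:
iter 1:
  A via A→d c: +{d}
  B via B→b d: +{b}
  C via C→A c: +{d}
  C via C→B b: +{b}
  S via S→a: +{a}
  S via S→b A: +{b}
  S via S→c: +{c}
  FIRST[S]={a,b,c}  FIRST[A]={d}  FIRST[B]={b}  FIRST[C]={b,d}
iter 2:
  A via A→S: +{a,b,c}
  B via B→S: +{a,c}
  C via C→A c: +{a,c}
  FIRST[S]={a,b,c}  FIRST[A]={a,b,c,d}  FIRST[B]={a,b,c}  FIRST[C]={a,b,c,d}
iter 3: (no change)
  FIRST[S]={a,b,c}  FIRST[A]={a,b,c,d}  FIRST[B]={a,b,c}  FIRST[C]={a,b,c,d}

FOLLOW iteration:
initialize: $ ∈ FOLLOW(S)
iter 1:
  C→A c: FOLLOW(A) ⊇ FIRST(c) = {c}; new: +{c}
  C→B b: FOLLOW(B) ⊇ FIRST(b) = {b}; new: +{b}
  S→b A: FOLLOW(A) ⊇ FOLLOW(S) ⊇ {$}; new: +{$}
  S→b B: FOLLOW(B) ⊇ FOLLOW(S) ⊇ {$}; new: +{$}
  S→b C: FOLLOW(C) ⊇ FOLLOW(S) ⊇ {$}; new: +{$}
  FOLLOW(S)={$}  FOLLOW(A)={$,c}  FOLLOW(B)={$,b}  FOLLOW(C)={$}
iter 2:
  A→S: FOLLOW(S) ⊇ FOLLOW(A) ⊇ {$,c}; new: +{c}
  B→S: FOLLOW(S) ⊇ FOLLOW(B) ⊇ {$,b}; new: +{b}
  S→b A: FOLLOW(A) ⊇ FOLLOW(S) ⊇ {$,b,c}; new: +{b}
  S→b B: FOLLOW(B) ⊇ FOLLOW(S) ⊇ {$,b,c}; new: +{c}
  S→b C: FOLLOW(C) ⊇ FOLLOW(S) ⊇ {$,b,c}; new: +{b,c}
  FOLLOW(S)={$,b,c}  FOLLOW(A)={$,b,c}  FOLLOW(B)={$,b,c}  FOLLOW(C)={$,b,c}
iter 3: (no change)
  FOLLOW(S)={$,b,c}  FOLLOW(A)={$,b,c}  FOLLOW(B)={$,b,c}  FOLLOW(C)={$,b,c}

FOLLOW(A) = ["$", "b", "c"]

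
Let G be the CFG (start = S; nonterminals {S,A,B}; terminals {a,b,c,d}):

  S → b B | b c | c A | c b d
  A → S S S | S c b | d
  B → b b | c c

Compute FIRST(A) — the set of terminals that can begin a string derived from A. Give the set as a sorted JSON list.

FIRST iteration:
[1]
  A via A→d: +{d}
  B via B→b b: +{b}
  B via B→c c: +{c}
  S via S→b B: +{b}
  S via S→c A: +{c}
  FIRST(S)={b,c}  FIRST(A)={d}  FIRST(B)={b,c}
[2]
  A via A→S S S: +{b,c}
  FIRST(S)={b,c}  FIRST(A)={b,c,d}  FIRST(B)={b,c}
[3] (no change)
  FIRST(S)={b,c}  FIRST(A)={b,c,d}  FIRST(B)={b,c}

FIRST(A) = ["b", "c", "d"]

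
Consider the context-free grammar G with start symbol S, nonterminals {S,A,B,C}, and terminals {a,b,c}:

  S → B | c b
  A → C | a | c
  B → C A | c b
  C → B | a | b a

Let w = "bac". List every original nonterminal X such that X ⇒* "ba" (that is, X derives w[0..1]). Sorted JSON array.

Convert to CNF:
  S -> C A | T2 T0
  A -> C A | T0 T1 | T2 T0 | a | c
  B -> C A | T2 T0
  C -> C A | T0 T1 | T2 T0 | a
  T0 -> b
  T1 -> a
  T2 -> c

CYK table (by increasing span), restricted to cells inside w[0..1]:
  [0..0]={T0}  "b"  orig:{}
  [1..1]={A,C,T1}  "a"  orig:{A,C}
  [0..1]={A,C}  "ba"

Original NTs in T[0,1] deriving "ba": ["A", "C"]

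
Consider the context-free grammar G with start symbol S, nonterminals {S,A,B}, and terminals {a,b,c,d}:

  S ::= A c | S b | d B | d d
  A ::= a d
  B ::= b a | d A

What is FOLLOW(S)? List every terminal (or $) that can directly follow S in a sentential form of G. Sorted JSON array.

FIRST sets, iterate to fixpoint:
[1]
  A via A→a d: +{a}
  B via B→b a: +{b}
  B via B→d A: +{d}
  S via S→A c: +{a}
  S via S→d B: +{d}
  FIRST(S)={a,d}  FIRST(A)={a}  FIRST(B)={b,d}
[2] (no change)
  FIRST(S)={a,d}  FIRST(A)={a}  FIRST(B)={b,d}

FOLLOW sets:
FOLLOW(S) := {$}
iter 1:
  S→A c: FOLLOW(A) ⊇ FIRST(c) = {c}; new: +{c}
  S→S b: FOLLOW(S) ⊇ FIRST(b) = {b}; new: +{b}
  S→d B: FOLLOW(B) ⊇ FOLLOW(S) ⊇ {$,b}; new: +{$,b}
  S: {$,b}  A: {c}  B: {$,b}
iter 2:
  B→d A: FOLLOW(A) ⊇ FOLLOW(B) ⊇ {$,b}; new: +{$,b}
  S: {$,b}  A: {$,b,c}  B: {$,b}
iter 3: — fixpoint
  S: {$,b}  A: {$,b,c}  B: {$,b}

FOLLOW(S) = ["$", "b"]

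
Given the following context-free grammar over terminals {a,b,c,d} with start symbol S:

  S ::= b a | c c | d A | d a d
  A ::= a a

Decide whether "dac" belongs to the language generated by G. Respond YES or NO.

CNF form of G:
  S -> T1 T0 | T2 T2 | T3 A | T3 X4
  A -> T0 T0
  T0 -> a
  T1 -> b
  T2 -> c
  T3 -> d
  X4 -> T0 T3

CYK table (by increasing span):
  cell(0,0) d: {T3}  orig:{}
  cell(1,1) a: {T0}  orig:{}
  cell(2,2) c: {T2}  orig:{}
  cell(0,1) da: ∅
  cell(1,2) ac: ∅
  cell(0,2) dac: ∅

S ∉ T[0,2] ⇒ NO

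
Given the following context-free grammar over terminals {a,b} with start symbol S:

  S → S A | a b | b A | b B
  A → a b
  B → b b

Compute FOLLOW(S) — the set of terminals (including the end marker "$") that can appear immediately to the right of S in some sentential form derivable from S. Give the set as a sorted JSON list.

FIRST sets, iterate to fixpoint:
iter 1:
  A via A→a b: +{a}
  B via B→b b: +{b}
  S via S→a b: +{a}
  S via S→b A: +{b}
  S: {a,b}  A: {a}  B: {b}
iter 2: done
  S: {a,b}  A: {a}  B: {b}

FOLLOW sets:
seed FOLLOW(S) with $
round 1:
  S→S A: FOLLOW(S) ⊇ FIRST(A) = {a}; new: +{a}
  S→S A: FOLLOW(A) ⊇ FOLLOW(S) ⊇ {$,a}; new: +{$,a}
  S→b B: FOLLOW(B) ⊇ FOLLOW(S) ⊇ {$,a}; new: +{$,a}
  S: {$,a}  A: {$,a}  B: {$,a}
round 2: (stable)
  S: {$,a}  A: {$,a}  B: {$,a}

FOLLOW(S) = ["$", "a"]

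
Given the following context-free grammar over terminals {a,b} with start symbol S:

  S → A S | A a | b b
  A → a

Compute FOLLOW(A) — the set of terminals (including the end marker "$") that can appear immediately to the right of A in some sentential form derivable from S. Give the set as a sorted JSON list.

FIRST sets, iterate to fixpoint:
iter 1:
  A via A→a: +{a}
  S via S→A S: +{a}
  S via S→b b: +{b}
  FIRST(S)={a,b}  FIRST(A)={a}
iter 2: (no change)
  FIRST(S)={a,b}  FIRST(A)={a}

FOLLOW sets:
FOLLOW(S) := {$}
round 1:
  S→A S: FOLLOW(A) ⊇ FIRST(S) = {a,b}; new: +{a,b}
  S: {$}  A: {a,b}
round 2: — fixpoint
  S: {$}  A: {a,b}

FOLLOW(A) = ["a", "b"]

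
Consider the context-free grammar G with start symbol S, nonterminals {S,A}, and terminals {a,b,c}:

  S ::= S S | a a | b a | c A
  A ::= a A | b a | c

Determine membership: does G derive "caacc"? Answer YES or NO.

Convert to CNF:
  S -> S S | T0 T0 | T1 T0 | T2 A
  A -> T0 A | T1 T0 | c
  T0 -> a
  T1 -> b
  T2 -> c

Fill CYK table bottom-up:
  cell(0,0) c: {A,T2}  orig:{A}
  cell(1,1) a: {T0}  orig:{}
  cell(2,2) a: {T0}  orig:{}
  cell(3,3) c: {A,T2}  orig:{A}
  cell(4,4) c: {A,T2}  orig:{A}
  cell(0,1) ca: ∅
  cell(1,2) aa: {S}
  cell(2,3) ac: {A}
  cell(3,4) cc: {S}
  cell(0,2) caa: ∅
  cell(1,3) aac: {A}
  cell(2,4) acc: ∅
  cell(0,3) caac: {S}
  cell(1,4) aacc: {S}
  cell(0,4) caacc: ∅

S ∉ T[0,4] ⇒ NO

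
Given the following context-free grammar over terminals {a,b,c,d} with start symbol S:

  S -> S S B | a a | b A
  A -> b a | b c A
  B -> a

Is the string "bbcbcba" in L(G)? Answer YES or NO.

CNF form of G:
  S -> S X4 | T0 A | T1 T1
  A -> T0 T1 | T0 X3
  B -> a
  T0 -> b
  T1 -> a
  T2 -> c
  X3 -> T2 A
  X4 -> S B

CYK table (by increasing span):
  T[0,0] 'b' = {T0}  orig:{}
  T[1,1] 'b' = {T0}  orig:{}
  T[2,2] 'c' = {T2}  orig:{}
  T[3,3] 'b' = {T0}  orig:{}
  T[4,4] 'c' = {T2}  orig:{}
  T[5,5] 'b' = {T0}  orig:{}
  T[6,6] 'a' = {B,T1}  orig:{B}
  T[0,1] 'bb' = ∅
  T[1,2] 'bc' = ∅
  T[2,3] 'cb' = ∅
  T[3,4] 'bc' = ∅
  T[4,5] 'cb' = ∅
  T[5,6] 'ba' = {A}
  T[0,2] 'bbc' = ∅
  T[1,3] 'bcb' = ∅
  T[2,4] 'cbc' = ∅
  T[3,5] 'bcb' = ∅
  T[4,6] 'cba' = {X3}  orig:{}
  T[0,3] 'bbcb' = ∅
  T[1,4] 'bcbc' = ∅
  T[2,5] 'cbcb' = ∅
  T[3,6] 'bcba' = {A}
  T[0,4] 'bbcbc' = ∅
  T[1,5] 'bcbcb' = ∅
  T[2,6] 'cbcba' = {X3}  orig:{}
  T[0,5] 'bbcbcb' = ∅
  T[1,6] 'bcbcba' = {A}
  T[0,6] 'bbcbcba' = {S}

S ∈ T[0,6] ⇒ YES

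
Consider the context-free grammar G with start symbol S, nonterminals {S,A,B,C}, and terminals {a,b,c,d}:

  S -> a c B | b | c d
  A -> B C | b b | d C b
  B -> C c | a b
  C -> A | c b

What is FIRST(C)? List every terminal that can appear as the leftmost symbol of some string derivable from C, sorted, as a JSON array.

Compute FIRST by fixpoint:
round 1:
  A via A→b b: +{b}
  A via A→d C b: +{d}
  B via B→a b: +{a}
  C via C→A: +{b,d}
  C via C→c b: +{c}
  S via S→a c B: +{a}
  S via S→b: +{b}
  S via S→c d: +{c}
  FIRST(S)={a,b,c}  FIRST(A)={b,d}  FIRST(B)={a}  FIRST(C)={b,c,d}
round 2:
  A via A→B C: +{a}
  B via B→C c: +{b,c,d}
  C via C→A: +{a}
  FIRST(S)={a,b,c}  FIRST(A)={a,b,d}  FIRST(B)={a,b,c,d}  FIRST(C)={a,b,c,d}
round 3:
  A via A→B C: +{c}
  FIRST(S)={a,b,c}  FIRST(A)={a,b,c,d}  FIRST(B)={a,b,c,d}  FIRST(C)={a,b,c,d}
round 4: done
  FIRST(S)={a,b,c}  FIRST(A)={a,b,c,d}  FIRST(B)={a,b,c,d}  FIRST(C)={a,b,c,d}

FIRST(C) = ["a", "b", "c", "d"]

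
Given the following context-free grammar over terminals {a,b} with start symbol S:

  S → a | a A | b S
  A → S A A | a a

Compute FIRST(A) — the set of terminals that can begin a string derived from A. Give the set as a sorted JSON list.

FIRST iteration:
pass 1:
  A via A→a a: +{a}
  S via S→a: +{a}
  S via S→b S: +{b}
  FIRST[S]={a,b}  FIRST[A]={a}
pass 2:
  A via A→S A A: +{b}
  FIRST[S]={a,b}  FIRST[A]={a,b}
pass 3: (stable)
  FIRST[S]={a,b}  FIRST[A]={a,b}

FIRST(A) = ["a", "b"]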